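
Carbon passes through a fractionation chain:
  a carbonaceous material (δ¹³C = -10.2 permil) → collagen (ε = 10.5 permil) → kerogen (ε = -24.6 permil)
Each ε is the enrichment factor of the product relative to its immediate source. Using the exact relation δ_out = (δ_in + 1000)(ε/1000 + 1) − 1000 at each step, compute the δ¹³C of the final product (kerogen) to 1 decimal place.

step 1: δ = (-10.20 + 1000)·(10.5/1000 + 1) − 1000 = 0.19 permil
step 2: δ = (0.19 + 1000)·(-24.6/1000 + 1) − 1000 = -24.41 permil

-24.4 permil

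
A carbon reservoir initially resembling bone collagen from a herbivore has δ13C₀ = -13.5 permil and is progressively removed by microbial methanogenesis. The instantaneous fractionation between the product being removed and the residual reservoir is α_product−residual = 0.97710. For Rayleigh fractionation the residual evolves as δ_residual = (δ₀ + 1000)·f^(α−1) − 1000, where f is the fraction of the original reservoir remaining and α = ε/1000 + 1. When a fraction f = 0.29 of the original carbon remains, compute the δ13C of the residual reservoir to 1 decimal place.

Rayleigh residual: δ_res = (δ₀ + 1000)·f^(α−1) − 1000
α − 1 = -0.02290
f^(α−1) = 0.29^(-0.02290) = 1.028753
δ_res = (-13.5 + 1000) × 1.028753 − 1000 = 1014.865 − 1000 = 14.86 permil

14.9 permil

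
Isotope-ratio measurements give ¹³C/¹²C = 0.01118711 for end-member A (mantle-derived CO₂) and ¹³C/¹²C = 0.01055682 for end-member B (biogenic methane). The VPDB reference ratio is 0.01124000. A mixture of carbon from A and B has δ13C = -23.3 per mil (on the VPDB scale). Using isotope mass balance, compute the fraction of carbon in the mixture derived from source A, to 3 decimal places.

δ_A = (0.01118711/0.01124000 − 1)×1000 = (0.995294 − 1)×1000 = -4.706 per mil
δ_B = (0.01055682/0.01124000 − 1)×1000 = (0.939219 − 1)×1000 = -60.781 per mil
f_A = (δ_mix − δ_B)/(δ_A − δ_B) = (-23.3 − (-60.781))/(-4.706 − (-60.781))
f_A = 37.481 / 56.076 = 0.6684

0.668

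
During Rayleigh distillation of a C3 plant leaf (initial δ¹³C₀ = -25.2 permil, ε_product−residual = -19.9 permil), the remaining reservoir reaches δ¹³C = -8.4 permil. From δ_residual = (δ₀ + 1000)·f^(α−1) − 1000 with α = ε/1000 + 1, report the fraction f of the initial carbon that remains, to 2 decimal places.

0.42

α − 1 = ε/1000 = -0.0199
(δ_res + 1000)/(δ₀ + 1000) = (-8.4 + 1000)/(-25.2 + 1000) = 991.6/974.8 = 1.017234
f = 1.017234^(1/-0.0199) = exp(ln(1.017234)/-0.0199) = exp(0.01709/-0.0199)
f = exp(-0.8587) = 0.4237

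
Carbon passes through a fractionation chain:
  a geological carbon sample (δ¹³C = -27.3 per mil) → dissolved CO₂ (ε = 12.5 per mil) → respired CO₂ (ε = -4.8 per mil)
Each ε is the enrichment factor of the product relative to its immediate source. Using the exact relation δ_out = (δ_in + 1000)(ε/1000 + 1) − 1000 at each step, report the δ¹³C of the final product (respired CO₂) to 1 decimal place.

-19.9 per mil

step 1: δ = (-27.30 + 1000)·(12.5/1000 + 1) − 1000 = -15.14 per mil
step 2: δ = (-15.14 + 1000)·(-4.8/1000 + 1) − 1000 = -19.87 per mil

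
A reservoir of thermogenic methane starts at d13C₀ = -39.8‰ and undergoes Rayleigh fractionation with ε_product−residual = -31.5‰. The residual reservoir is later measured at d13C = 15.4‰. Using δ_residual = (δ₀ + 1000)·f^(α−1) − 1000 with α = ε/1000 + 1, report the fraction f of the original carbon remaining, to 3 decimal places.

α − 1 = ε/1000 = -0.0315
(δ_res + 1000)/(δ₀ + 1000) = (15.4 + 1000)/(-39.8 + 1000) = 1015.4/960.2 = 1.057488
f = 1.057488^(1/-0.0315) = exp(ln(1.057488)/-0.0315) = exp(0.05590/-0.0315)
f = exp(-1.7745) = 0.1696

0.170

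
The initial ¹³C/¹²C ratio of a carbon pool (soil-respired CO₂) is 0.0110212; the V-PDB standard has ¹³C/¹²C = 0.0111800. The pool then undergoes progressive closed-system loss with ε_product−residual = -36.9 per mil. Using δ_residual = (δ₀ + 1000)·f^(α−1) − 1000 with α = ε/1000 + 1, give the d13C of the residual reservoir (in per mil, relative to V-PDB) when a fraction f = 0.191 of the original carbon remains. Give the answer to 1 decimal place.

δ₀ = (0.0110212/0.0111800 − 1)×1000 = (0.985796 − 1)×1000 = -14.204 per mil
α − 1 = ε/1000 = -0.0369
f^(α−1) = 0.191^(-0.0369) = 1.062992
δ_res = (-14.204 + 1000) × 1.062992 − 1000 = 1047.893 − 1000 = 47.89 per mil

47.9 per mil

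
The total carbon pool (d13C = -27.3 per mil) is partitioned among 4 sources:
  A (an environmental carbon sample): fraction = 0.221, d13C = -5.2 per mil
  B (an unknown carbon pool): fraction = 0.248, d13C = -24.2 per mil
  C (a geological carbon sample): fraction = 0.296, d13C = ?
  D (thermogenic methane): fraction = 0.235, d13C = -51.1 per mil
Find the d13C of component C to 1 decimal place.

Isotope mass balance: δ_bulk = Σ fᵢ·δᵢ.
-27.3 = 0.221×(-5.2) + 0.248×(-24.2) + 0.296×δ_C + 0.235×(-51.1)
0.296·δ_C = -27.3 − (-19.159) = -8.141
δ_C = -8.141 / 0.296 = -27.50 per mil

-27.5 per mil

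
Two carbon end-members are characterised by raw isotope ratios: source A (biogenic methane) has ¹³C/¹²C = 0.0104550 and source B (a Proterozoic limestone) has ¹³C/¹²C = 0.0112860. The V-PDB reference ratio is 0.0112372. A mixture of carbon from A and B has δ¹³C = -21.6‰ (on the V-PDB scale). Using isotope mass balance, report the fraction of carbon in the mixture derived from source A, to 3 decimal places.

δ_A = (0.0104550/0.0112372 − 1)×1000 = (0.930392 − 1)×1000 = -69.608‰
δ_B = (0.0112860/0.0112372 − 1)×1000 = (1.004343 − 1)×1000 = 4.343‰
f_A = (δ_mix − δ_B)/(δ_A − δ_B) = (-21.6 − (4.343))/(-69.608 − (4.343))
f_A = -25.943 / -73.951 = 0.3508

0.351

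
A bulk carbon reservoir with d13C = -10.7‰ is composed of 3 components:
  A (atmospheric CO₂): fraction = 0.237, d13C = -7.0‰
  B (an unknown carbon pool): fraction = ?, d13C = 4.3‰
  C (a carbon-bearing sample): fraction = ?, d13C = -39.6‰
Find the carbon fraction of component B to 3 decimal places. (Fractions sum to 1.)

Let f_B and f_C be the unknown fractions; fractions sum to 1 so f_B + f_C = 0.763.
Mass balance: Σ fᵢ·δᵢ = δ_bulk ⇒ f_B·(4.3) + f_C·(-39.6) = -10.7 − (-1.659) = -9.041
Substitute f_C = 0.763 − f_B:
f_B·(4.3 − -39.6) = -9.041 − 0.763×(-39.6) = 21.174
f_B = 21.174 / 43.9 = 0.4823

0.482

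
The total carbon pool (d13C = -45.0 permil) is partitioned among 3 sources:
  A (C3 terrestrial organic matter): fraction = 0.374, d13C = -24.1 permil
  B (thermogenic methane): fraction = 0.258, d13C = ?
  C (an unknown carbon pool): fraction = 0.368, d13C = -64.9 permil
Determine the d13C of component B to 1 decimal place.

-46.9 permil

Isotope mass balance: δ_bulk = Σ fᵢ·δᵢ.
-45.0 = 0.374×(-24.1) + 0.258×δ_B + 0.368×(-64.9)
0.258·δ_B = -45.0 − (-32.897) = -12.103
δ_B = -12.103 / 0.258 = -46.91 permil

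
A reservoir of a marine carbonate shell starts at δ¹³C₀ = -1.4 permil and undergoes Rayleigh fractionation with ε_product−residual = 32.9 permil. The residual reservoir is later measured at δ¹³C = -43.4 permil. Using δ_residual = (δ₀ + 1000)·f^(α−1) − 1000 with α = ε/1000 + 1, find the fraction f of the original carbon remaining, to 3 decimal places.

α − 1 = ε/1000 = 0.0329
(δ_res + 1000)/(δ₀ + 1000) = (-43.4 + 1000)/(-1.4 + 1000) = 956.6/998.6 = 0.957941
f = 0.957941^(1/0.0329) = exp(ln(0.957941)/0.0329) = exp(-0.04297/0.0329)
f = exp(-1.3060) = 0.2709

0.271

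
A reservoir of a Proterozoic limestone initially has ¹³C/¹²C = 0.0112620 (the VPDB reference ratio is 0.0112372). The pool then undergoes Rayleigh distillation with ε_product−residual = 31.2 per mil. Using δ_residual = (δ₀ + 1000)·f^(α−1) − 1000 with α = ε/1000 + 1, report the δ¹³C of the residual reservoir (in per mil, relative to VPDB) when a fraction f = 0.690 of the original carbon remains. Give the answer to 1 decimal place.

δ₀ = (0.0112620/0.0112372 − 1)×1000 = (1.002207 − 1)×1000 = 2.207 per mil
α − 1 = ε/1000 = 0.0312
f^(α−1) = 0.690^(0.0312) = 0.988490
δ_res = (2.207 + 1000) × 0.988490 − 1000 = 990.671 − 1000 = -9.33 per mil

-9.3 per mil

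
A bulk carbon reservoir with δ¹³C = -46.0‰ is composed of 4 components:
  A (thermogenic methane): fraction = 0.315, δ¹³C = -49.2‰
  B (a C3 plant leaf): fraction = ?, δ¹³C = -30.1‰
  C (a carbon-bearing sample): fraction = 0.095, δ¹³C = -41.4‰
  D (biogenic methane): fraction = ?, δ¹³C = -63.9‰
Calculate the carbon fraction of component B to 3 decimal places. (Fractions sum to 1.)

0.329

Let f_B and f_D be the unknown fractions; fractions sum to 1 so f_B + f_D = 0.590.
Mass balance: Σ fᵢ·δᵢ = δ_bulk ⇒ f_B·(-30.1) + f_D·(-63.9) = -46.0 − (-19.431) = -26.569
Substitute f_D = 0.590 − f_B:
f_B·(-30.1 − -63.9) = -26.569 − 0.590×(-63.9) = 11.132
f_B = 11.132 / 33.8 = 0.3293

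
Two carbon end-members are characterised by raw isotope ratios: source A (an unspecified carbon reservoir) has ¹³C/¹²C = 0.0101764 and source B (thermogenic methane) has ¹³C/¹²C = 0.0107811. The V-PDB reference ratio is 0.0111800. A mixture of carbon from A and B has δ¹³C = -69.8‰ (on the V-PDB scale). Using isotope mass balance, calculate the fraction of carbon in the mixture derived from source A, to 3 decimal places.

0.631

δ_A = (0.0101764/0.0111800 − 1)×1000 = (0.910233 − 1)×1000 = -89.767‰
δ_B = (0.0107811/0.0111800 − 1)×1000 = (0.964320 − 1)×1000 = -35.680‰
f_A = (δ_mix − δ_B)/(δ_A − δ_B) = (-69.8 − (-35.680))/(-89.767 − (-35.680))
f_A = -34.120 / -54.088 = 0.6308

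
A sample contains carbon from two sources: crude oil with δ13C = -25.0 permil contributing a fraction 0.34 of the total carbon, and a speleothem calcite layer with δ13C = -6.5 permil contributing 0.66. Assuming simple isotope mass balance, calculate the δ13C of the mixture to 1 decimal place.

δ_mix = f_A·δ_A + f_B·δ_B
δ_mix = 0.34 × (-25.0) + 0.66 × (-6.5)
δ_mix = -8.50 + -4.29 = -12.79 permil

-12.8 permil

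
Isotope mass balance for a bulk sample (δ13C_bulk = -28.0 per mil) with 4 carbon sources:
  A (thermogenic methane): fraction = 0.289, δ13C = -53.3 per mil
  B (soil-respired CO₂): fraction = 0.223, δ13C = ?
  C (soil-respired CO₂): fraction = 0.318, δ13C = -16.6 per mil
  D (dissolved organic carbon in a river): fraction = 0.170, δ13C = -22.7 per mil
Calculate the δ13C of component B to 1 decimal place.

-15.5 per mil

Isotope mass balance: δ_bulk = Σ fᵢ·δᵢ.
-28.0 = 0.289×(-53.3) + 0.223×δ_B + 0.318×(-16.6) + 0.170×(-22.7)
0.223·δ_B = -28.0 − (-24.541) = -3.459
δ_B = -3.459 / 0.223 = -15.51 per mil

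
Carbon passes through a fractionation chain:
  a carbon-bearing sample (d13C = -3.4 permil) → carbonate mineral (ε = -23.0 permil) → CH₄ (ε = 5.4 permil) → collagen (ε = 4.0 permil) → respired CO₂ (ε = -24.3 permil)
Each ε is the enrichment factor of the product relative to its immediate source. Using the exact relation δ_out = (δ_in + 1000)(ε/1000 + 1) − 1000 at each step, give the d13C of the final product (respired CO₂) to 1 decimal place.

step 1: δ = (-3.40 + 1000)·(-23.0/1000 + 1) − 1000 = -26.32 permil
step 2: δ = (-26.32 + 1000)·(5.4/1000 + 1) − 1000 = -21.06 permil
step 3: δ = (-21.06 + 1000)·(4.0/1000 + 1) − 1000 = -17.15 permil
step 4: δ = (-17.15 + 1000)·(-24.3/1000 + 1) − 1000 = -41.03 permil

-41.0 permil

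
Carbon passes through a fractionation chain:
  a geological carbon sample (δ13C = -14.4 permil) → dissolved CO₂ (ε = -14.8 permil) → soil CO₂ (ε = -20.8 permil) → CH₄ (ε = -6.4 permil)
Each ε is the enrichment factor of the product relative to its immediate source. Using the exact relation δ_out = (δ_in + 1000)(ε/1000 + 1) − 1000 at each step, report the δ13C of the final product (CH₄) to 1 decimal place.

-55.3 permil

step 1: δ = (-14.40 + 1000)·(-14.8/1000 + 1) − 1000 = -28.99 permil
step 2: δ = (-28.99 + 1000)·(-20.8/1000 + 1) − 1000 = -49.18 permil
step 3: δ = (-49.18 + 1000)·(-6.4/1000 + 1) − 1000 = -55.27 permil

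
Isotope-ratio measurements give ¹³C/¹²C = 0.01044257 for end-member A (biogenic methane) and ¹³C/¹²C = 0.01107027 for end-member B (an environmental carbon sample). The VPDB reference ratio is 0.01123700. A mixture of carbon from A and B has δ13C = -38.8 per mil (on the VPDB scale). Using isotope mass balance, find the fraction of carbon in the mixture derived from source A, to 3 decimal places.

δ_A = (0.01044257/0.01123700 − 1)×1000 = (0.929302 − 1)×1000 = -70.698 per mil
δ_B = (0.01107027/0.01123700 − 1)×1000 = (0.985162 − 1)×1000 = -14.838 per mil
f_A = (δ_mix − δ_B)/(δ_A − δ_B) = (-38.8 − (-14.838))/(-70.698 − (-14.838))
f_A = -23.962 / -55.860 = 0.4290

0.429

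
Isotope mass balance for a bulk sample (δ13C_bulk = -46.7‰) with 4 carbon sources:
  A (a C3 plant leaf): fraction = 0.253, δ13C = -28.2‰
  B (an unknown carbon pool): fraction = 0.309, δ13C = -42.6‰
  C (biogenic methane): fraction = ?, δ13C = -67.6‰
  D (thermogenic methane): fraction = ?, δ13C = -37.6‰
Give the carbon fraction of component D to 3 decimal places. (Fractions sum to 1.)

Let f_D and f_C be the unknown fractions; fractions sum to 1 so f_D + f_C = 0.438.
Mass balance: Σ fᵢ·δᵢ = δ_bulk ⇒ f_D·(-37.6) + f_C·(-67.6) = -46.7 − (-20.298) = -26.402
Substitute f_C = 0.438 − f_D:
f_D·(-37.6 − -67.6) = -26.402 − 0.438×(-67.6) = 3.207
f_D = 3.207 / 30.0 = 0.1069

0.107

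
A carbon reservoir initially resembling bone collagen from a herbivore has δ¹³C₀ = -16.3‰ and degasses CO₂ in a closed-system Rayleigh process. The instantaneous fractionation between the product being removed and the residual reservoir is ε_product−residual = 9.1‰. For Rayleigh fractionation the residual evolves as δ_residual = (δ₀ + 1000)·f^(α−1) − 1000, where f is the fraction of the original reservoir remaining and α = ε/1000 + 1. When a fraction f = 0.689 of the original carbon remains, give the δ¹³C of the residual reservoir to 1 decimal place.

-19.6‰

Rayleigh residual: δ_res = (δ₀ + 1000)·f^(α−1) − 1000
α = ε/1000 + 1 = 1.00910, so α − 1 = 0.00910
f^(α−1) = 0.689^(0.00910) = 0.996616
δ_res = (-16.3 + 1000) × 0.996616 − 1000 = 980.371 − 1000 = -19.63‰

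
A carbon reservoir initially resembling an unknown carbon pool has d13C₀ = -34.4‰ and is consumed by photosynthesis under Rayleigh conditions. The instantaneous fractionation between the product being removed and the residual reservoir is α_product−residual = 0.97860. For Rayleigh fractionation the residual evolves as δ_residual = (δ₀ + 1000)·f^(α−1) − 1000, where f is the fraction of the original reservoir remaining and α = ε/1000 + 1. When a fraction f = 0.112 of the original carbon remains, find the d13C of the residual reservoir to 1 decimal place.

11.9‰

Rayleigh residual: δ_res = (δ₀ + 1000)·f^(α−1) − 1000
α − 1 = -0.02140
f^(α−1) = 0.112^(-0.02140) = 1.047965
δ_res = (-34.4 + 1000) × 1.047965 − 1000 = 1011.915 − 1000 = 11.91‰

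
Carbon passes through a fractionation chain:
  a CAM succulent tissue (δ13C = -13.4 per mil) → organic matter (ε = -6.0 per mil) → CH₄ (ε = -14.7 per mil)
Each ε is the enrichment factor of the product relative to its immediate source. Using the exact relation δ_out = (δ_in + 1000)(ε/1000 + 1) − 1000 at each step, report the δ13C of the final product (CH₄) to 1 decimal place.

-33.7 per mil

step 1: δ = (-13.40 + 1000)·(-6.0/1000 + 1) − 1000 = -19.32 per mil
step 2: δ = (-19.32 + 1000)·(-14.7/1000 + 1) − 1000 = -33.74 per mil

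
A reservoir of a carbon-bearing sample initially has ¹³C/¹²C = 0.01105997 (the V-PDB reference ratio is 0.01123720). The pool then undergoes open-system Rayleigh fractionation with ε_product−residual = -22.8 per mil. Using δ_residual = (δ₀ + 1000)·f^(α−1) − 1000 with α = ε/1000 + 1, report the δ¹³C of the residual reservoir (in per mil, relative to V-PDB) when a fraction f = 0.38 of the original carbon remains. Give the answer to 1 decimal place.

δ₀ = (0.01105997/0.01123720 − 1)×1000 = (0.984228 − 1)×1000 = -15.772 per mil
α − 1 = ε/1000 = -0.0228
f^(α−1) = 0.38^(-0.0228) = 1.022306
δ_res = (-15.772 + 1000) × 1.022306 − 1000 = 1006.183 − 1000 = 6.18 per mil

6.2 per mil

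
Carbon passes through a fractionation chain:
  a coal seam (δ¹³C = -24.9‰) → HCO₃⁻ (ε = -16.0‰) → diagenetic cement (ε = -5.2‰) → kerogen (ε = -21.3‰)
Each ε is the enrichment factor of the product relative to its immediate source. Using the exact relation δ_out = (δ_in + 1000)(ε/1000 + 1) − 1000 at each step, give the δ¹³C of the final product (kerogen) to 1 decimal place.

step 1: δ = (-24.90 + 1000)·(-16.0/1000 + 1) − 1000 = -40.50‰
step 2: δ = (-40.50 + 1000)·(-5.2/1000 + 1) − 1000 = -45.49‰
step 3: δ = (-45.49 + 1000)·(-21.3/1000 + 1) − 1000 = -65.82‰

-65.8‰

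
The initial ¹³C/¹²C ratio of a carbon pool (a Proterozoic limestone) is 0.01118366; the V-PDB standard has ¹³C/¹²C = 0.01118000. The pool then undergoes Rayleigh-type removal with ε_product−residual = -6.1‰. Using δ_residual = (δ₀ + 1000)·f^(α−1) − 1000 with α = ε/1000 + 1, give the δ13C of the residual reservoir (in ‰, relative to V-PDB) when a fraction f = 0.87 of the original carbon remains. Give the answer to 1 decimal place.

δ₀ = (0.01118366/0.01118000 − 1)×1000 = (1.000327 − 1)×1000 = 0.327‰
α − 1 = ε/1000 = -0.0061
f^(α−1) = 0.87^(-0.0061) = 1.000850
δ_res = (0.327 + 1000) × 1.000850 − 1000 = 1001.178 − 1000 = 1.18‰

1.2‰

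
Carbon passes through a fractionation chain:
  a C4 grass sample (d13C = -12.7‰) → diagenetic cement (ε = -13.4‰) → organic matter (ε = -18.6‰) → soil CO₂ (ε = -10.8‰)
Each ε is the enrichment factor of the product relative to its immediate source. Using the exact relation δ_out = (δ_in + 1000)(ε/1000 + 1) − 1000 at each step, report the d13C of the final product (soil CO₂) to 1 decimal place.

step 1: δ = (-12.70 + 1000)·(-13.4/1000 + 1) − 1000 = -25.93‰
step 2: δ = (-25.93 + 1000)·(-18.6/1000 + 1) − 1000 = -44.05‰
step 3: δ = (-44.05 + 1000)·(-10.8/1000 + 1) − 1000 = -54.37‰

-54.4‰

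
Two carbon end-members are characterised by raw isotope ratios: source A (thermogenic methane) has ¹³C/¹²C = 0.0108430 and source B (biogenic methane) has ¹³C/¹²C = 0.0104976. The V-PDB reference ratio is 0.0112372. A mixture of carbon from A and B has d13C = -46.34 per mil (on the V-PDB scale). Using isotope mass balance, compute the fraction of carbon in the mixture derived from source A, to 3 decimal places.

0.634

δ_A = (0.0108430/0.0112372 − 1)×1000 = (0.964920 − 1)×1000 = -35.080 per mil
δ_B = (0.0104976/0.0112372 − 1)×1000 = (0.934183 − 1)×1000 = -65.817 per mil
f_A = (δ_mix − δ_B)/(δ_A − δ_B) = (-46.34 − (-65.817))/(-35.080 − (-65.817))
f_A = 19.477 / 30.737 = 0.6337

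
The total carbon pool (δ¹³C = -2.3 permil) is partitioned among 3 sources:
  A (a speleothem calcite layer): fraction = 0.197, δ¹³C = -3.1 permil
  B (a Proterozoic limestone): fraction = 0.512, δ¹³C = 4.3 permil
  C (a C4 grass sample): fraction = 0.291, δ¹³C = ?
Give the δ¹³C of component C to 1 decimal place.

Isotope mass balance: δ_bulk = Σ fᵢ·δᵢ.
-2.3 = 0.197×(-3.1) + 0.512×(4.3) + 0.291×δ_C
0.291·δ_C = -2.3 − (1.591) = -3.891
δ_C = -3.891 / 0.291 = -13.37 permil

-13.4 permil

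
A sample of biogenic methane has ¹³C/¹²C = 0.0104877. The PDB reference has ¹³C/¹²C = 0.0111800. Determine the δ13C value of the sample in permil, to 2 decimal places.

-61.92 permil

δ13C = (R_sample / R_standard − 1) × 1000
R_sample / R_standard = 0.0104877 / 0.0111800 = 0.938077
δ13C = (0.938077 − 1) × 1000 = -61.923 permil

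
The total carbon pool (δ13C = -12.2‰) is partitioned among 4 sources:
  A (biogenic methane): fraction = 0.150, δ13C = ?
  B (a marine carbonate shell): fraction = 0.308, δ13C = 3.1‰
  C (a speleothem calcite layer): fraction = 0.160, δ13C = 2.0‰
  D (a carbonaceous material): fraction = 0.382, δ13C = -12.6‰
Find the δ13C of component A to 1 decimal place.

Isotope mass balance: δ_bulk = Σ fᵢ·δᵢ.
-12.2 = 0.150×δ_A + 0.308×(3.1) + 0.160×(2.0) + 0.382×(-12.6)
0.150·δ_A = -12.2 − (-3.538) = -8.662
δ_A = -8.662 / 0.150 = -57.74‰

-57.7‰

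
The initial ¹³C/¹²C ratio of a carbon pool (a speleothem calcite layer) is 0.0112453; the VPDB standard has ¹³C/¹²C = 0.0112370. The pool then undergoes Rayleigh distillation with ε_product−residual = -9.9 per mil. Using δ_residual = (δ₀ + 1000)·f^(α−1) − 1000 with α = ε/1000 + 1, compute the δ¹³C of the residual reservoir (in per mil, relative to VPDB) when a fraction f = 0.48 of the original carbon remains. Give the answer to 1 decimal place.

8.0 per mil

δ₀ = (0.0112453/0.0112370 − 1)×1000 = (1.000739 − 1)×1000 = 0.739 per mil
α − 1 = ε/1000 = -0.0099
f^(α−1) = 0.48^(-0.0099) = 1.007293
δ_res = (0.739 + 1000) × 1.007293 − 1000 = 1008.037 − 1000 = 8.04 per mil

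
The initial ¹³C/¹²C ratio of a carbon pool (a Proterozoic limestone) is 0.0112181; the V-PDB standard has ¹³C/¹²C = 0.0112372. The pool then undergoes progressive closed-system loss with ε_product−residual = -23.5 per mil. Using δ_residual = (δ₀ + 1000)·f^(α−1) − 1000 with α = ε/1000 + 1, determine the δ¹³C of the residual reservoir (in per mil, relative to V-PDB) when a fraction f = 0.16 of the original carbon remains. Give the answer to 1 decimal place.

δ₀ = (0.0112181/0.0112372 − 1)×1000 = (0.998300 − 1)×1000 = -1.700 per mil
α − 1 = ε/1000 = -0.0235
f^(α−1) = 0.16^(-0.0235) = 1.044006
δ_res = (-1.700 + 1000) × 1.044006 − 1000 = 1042.232 − 1000 = 42.23 per mil

42.2 per mil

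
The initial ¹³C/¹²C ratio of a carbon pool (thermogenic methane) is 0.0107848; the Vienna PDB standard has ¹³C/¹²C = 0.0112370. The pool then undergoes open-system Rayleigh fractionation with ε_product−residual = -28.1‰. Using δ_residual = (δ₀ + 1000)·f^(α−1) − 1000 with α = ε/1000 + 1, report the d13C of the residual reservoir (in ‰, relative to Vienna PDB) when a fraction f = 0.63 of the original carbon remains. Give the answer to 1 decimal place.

-27.7‰

δ₀ = (0.0107848/0.0112370 − 1)×1000 = (0.959758 − 1)×1000 = -40.242‰
α − 1 = ε/1000 = -0.0281
f^(α−1) = 0.63^(-0.0281) = 1.013068
δ_res = (-40.242 + 1000) × 1.013068 − 1000 = 972.300 − 1000 = -27.70‰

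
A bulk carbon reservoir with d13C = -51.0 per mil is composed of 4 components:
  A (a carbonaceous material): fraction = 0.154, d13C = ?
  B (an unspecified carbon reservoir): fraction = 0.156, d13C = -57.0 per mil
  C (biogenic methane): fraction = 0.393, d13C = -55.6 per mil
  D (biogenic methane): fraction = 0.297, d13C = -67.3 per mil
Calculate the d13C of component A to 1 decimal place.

Isotope mass balance: δ_bulk = Σ fᵢ·δᵢ.
-51.0 = 0.154×δ_A + 0.156×(-57.0) + 0.393×(-55.6) + 0.297×(-67.3)
0.154·δ_A = -51.0 − (-50.731) = -0.269
δ_A = -0.269 / 0.154 = -1.75 per mil

-1.7 per mil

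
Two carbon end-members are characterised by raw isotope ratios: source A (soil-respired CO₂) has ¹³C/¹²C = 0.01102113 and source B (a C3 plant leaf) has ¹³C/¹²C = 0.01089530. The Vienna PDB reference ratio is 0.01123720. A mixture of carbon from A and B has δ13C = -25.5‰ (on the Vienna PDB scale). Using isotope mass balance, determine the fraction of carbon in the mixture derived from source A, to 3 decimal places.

0.440

δ_A = (0.01102113/0.01123720 − 1)×1000 = (0.980772 − 1)×1000 = -19.228‰
δ_B = (0.01089530/0.01123720 − 1)×1000 = (0.969574 − 1)×1000 = -30.426‰
f_A = (δ_mix − δ_B)/(δ_A − δ_B) = (-25.5 − (-30.426))/(-19.228 − (-30.426))
f_A = 4.926 / 11.198 = 0.4399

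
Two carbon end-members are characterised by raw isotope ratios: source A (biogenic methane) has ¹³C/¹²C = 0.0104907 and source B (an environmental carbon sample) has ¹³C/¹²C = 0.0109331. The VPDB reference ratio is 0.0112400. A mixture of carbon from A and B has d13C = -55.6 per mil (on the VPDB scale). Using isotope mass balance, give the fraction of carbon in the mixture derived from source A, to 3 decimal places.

0.719

δ_A = (0.0104907/0.0112400 − 1)×1000 = (0.933336 − 1)×1000 = -66.664 per mil
δ_B = (0.0109331/0.0112400 − 1)×1000 = (0.972696 − 1)×1000 = -27.304 per mil
f_A = (δ_mix − δ_B)/(δ_A − δ_B) = (-55.6 − (-27.304))/(-66.664 − (-27.304))
f_A = -28.296 / -39.359 = 0.7189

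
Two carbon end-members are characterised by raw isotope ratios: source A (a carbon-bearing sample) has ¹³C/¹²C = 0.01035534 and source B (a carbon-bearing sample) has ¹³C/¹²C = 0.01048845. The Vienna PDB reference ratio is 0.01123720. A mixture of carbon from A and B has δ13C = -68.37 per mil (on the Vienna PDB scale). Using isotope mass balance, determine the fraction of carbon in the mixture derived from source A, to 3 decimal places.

δ_A = (0.01035534/0.01123720 − 1)×1000 = (0.921523 − 1)×1000 = -78.477 per mil
δ_B = (0.01048845/0.01123720 − 1)×1000 = (0.933369 − 1)×1000 = -66.631 per mil
f_A = (δ_mix − δ_B)/(δ_A − δ_B) = (-68.37 − (-66.631))/(-78.477 − (-66.631))
f_A = -1.739 / -11.845 = 0.1468

0.147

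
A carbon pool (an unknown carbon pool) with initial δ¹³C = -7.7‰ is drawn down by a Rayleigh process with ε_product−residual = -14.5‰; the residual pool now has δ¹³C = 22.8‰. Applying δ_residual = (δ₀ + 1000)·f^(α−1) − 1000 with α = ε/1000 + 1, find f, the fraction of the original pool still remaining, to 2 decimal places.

0.12

α − 1 = ε/1000 = -0.0145
(δ_res + 1000)/(δ₀ + 1000) = (22.8 + 1000)/(-7.7 + 1000) = 1022.8/992.3 = 1.030737
f = 1.030737^(1/-0.0145) = exp(ln(1.030737)/-0.0145) = exp(0.03027/-0.0145)
f = exp(-2.0878) = 0.1240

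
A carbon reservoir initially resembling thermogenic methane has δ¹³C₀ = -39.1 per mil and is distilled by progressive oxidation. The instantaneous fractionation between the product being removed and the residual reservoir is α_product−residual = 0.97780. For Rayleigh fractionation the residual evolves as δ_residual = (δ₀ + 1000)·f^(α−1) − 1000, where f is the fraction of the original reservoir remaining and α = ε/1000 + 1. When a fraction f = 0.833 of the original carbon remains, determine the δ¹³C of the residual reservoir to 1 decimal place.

-35.2 per mil

Rayleigh residual: δ_res = (δ₀ + 1000)·f^(α−1) − 1000
α − 1 = -0.02220
f^(α−1) = 0.833^(-0.02220) = 1.004065
δ_res = (-39.1 + 1000) × 1.004065 − 1000 = 964.806 − 1000 = -35.19 per mil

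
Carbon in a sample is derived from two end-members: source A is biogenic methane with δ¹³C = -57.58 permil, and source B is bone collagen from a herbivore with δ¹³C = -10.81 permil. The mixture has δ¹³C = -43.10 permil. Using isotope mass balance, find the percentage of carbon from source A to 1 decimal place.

δ_mix = f_A·δ_A + (1 − f_A)·δ_B  ⇒  f_A = (δ_mix − δ_B)/(δ_A − δ_B)
f_A = (-43.10 − (-10.81)) / (-57.58 − (-10.81))
f_A = -32.29 / -46.77 = 0.6904

69.0%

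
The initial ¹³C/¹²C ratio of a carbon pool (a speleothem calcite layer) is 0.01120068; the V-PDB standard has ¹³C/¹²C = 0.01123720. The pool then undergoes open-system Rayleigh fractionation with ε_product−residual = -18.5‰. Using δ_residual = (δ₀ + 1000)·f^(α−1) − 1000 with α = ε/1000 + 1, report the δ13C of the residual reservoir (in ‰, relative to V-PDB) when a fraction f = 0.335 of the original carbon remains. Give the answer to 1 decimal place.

17.1‰

δ₀ = (0.01120068/0.01123720 − 1)×1000 = (0.996750 − 1)×1000 = -3.250‰
α − 1 = ε/1000 = -0.0185
f^(α−1) = 0.335^(-0.0185) = 1.020438
δ_res = (-3.250 + 1000) × 1.020438 − 1000 = 1017.122 − 1000 = 17.12‰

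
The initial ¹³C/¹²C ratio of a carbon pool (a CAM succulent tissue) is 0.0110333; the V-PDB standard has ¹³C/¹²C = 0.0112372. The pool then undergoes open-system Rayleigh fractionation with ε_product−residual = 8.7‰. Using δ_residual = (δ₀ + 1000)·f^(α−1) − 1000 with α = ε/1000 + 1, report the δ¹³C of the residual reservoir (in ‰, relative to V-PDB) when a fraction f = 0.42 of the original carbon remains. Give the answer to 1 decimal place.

-25.5‰

δ₀ = (0.0110333/0.0112372 − 1)×1000 = (0.981855 − 1)×1000 = -18.145‰
α − 1 = ε/1000 = 0.0087
f^(α−1) = 0.42^(0.0087) = 0.992481
δ_res = (-18.145 + 1000) × 0.992481 − 1000 = 974.472 − 1000 = -25.53‰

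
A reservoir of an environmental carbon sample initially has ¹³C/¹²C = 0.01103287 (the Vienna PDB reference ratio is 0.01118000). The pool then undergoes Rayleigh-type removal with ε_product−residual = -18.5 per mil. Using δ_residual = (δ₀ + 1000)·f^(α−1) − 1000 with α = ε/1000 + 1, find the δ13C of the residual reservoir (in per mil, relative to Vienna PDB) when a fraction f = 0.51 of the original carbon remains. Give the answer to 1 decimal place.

δ₀ = (0.01103287/0.01118000 − 1)×1000 = (0.986840 − 1)×1000 = -13.160 per mil
α − 1 = ε/1000 = -0.0185
f^(α−1) = 0.51^(-0.0185) = 1.012535
δ_res = (-13.160 + 1000) × 1.012535 − 1000 = 999.210 − 1000 = -0.79 per mil

-0.8 per mil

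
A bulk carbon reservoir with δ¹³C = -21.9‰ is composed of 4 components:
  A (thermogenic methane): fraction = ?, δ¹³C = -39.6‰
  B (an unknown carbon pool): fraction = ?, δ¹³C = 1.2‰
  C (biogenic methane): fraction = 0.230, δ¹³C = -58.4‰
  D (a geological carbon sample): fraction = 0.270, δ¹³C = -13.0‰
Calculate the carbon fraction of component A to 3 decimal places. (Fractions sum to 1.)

Let f_A and f_B be the unknown fractions; fractions sum to 1 so f_A + f_B = 0.500.
Mass balance: Σ fᵢ·δᵢ = δ_bulk ⇒ f_A·(-39.6) + f_B·(1.2) = -21.9 − (-16.942) = -4.958
Substitute f_B = 0.500 − f_A:
f_A·(-39.6 − 1.2) = -4.958 − 0.500×(1.2) = -5.558
f_A = -5.558 / -40.8 = 0.1362

0.136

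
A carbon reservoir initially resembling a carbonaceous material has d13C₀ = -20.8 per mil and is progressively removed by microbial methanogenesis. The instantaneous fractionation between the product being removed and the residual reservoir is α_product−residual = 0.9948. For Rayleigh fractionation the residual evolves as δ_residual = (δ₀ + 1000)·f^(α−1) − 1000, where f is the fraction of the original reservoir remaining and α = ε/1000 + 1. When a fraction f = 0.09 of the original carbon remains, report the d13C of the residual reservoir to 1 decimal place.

-8.5 per mil

Rayleigh residual: δ_res = (δ₀ + 1000)·f^(α−1) − 1000
α − 1 = -0.00520
f^(α−1) = 0.09^(-0.00520) = 1.012600
δ_res = (-20.8 + 1000) × 1.012600 − 1000 = 991.538 − 1000 = -8.46 per mil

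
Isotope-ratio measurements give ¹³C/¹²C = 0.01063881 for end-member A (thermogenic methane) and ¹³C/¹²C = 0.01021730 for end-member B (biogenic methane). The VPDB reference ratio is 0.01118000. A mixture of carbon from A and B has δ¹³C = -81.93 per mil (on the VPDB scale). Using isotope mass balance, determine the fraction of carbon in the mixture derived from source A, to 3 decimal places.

δ_A = (0.01063881/0.01118000 − 1)×1000 = (0.951593 − 1)×1000 = -48.407 per mil
δ_B = (0.01021730/0.01118000 − 1)×1000 = (0.913891 − 1)×1000 = -86.109 per mil
f_A = (δ_mix − δ_B)/(δ_A − δ_B) = (-81.93 − (-86.109))/(-48.407 − (-86.109))
f_A = 4.179 / 37.702 = 0.1108

0.111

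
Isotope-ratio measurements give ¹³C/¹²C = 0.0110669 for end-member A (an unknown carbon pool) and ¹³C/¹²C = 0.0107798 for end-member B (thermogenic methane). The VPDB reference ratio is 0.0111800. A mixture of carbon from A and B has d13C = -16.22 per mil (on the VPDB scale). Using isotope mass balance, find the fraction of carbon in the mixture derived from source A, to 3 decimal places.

0.762

δ_A = (0.0110669/0.0111800 − 1)×1000 = (0.989884 − 1)×1000 = -10.116 per mil
δ_B = (0.0107798/0.0111800 − 1)×1000 = (0.964204 − 1)×1000 = -35.796 per mil
f_A = (δ_mix − δ_B)/(δ_A − δ_B) = (-16.22 − (-35.796))/(-10.116 − (-35.796))
f_A = 19.576 / 25.680 = 0.7623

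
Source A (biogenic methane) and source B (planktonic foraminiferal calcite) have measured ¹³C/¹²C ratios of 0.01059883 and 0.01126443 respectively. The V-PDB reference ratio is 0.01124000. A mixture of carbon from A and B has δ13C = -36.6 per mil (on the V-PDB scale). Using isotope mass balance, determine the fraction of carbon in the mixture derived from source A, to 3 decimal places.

0.655

δ_A = (0.01059883/0.01124000 − 1)×1000 = (0.942956 − 1)×1000 = -57.044 per mil
δ_B = (0.01126443/0.01124000 − 1)×1000 = (1.002173 − 1)×1000 = 2.173 per mil
f_A = (δ_mix − δ_B)/(δ_A − δ_B) = (-36.6 − (2.173))/(-57.044 − (2.173))
f_A = -38.773 / -59.217 = 0.6548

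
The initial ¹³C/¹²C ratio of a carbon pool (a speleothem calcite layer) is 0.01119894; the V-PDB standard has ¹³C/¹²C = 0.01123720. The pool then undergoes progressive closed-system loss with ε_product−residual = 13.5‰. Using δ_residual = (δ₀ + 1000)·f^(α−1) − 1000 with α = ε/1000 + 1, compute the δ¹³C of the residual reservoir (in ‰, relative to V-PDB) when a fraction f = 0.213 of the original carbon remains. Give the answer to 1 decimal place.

δ₀ = (0.01119894/0.01123720 − 1)×1000 = (0.996595 − 1)×1000 = -3.405‰
α − 1 = ε/1000 = 0.0135
f^(α−1) = 0.213^(0.0135) = 0.979339
δ_res = (-3.405 + 1000) × 0.979339 − 1000 = 976.005 − 1000 = -24.00‰

-24.0‰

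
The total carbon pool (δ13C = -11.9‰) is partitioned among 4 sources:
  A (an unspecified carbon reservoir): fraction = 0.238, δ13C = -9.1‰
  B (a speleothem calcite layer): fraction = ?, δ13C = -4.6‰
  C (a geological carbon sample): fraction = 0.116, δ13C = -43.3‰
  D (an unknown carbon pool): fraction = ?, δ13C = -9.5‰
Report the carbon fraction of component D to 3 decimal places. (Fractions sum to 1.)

Let f_D and f_B be the unknown fractions; fractions sum to 1 so f_D + f_B = 0.646.
Mass balance: Σ fᵢ·δᵢ = δ_bulk ⇒ f_D·(-9.5) + f_B·(-4.6) = -11.9 − (-7.189) = -4.711
Substitute f_B = 0.646 − f_D:
f_D·(-9.5 − -4.6) = -4.711 − 0.646×(-4.6) = -1.740
f_D = -1.740 / -4.9 = 0.3551

0.355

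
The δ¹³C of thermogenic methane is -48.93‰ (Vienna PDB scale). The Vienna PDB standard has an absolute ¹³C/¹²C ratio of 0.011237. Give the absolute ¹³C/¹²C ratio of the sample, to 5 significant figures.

0.010687

R_sample = R_standard × (δ¹³C/1000 + 1)
R_sample = 0.011237 × (-48.93/1000 + 1) = 0.011237 × 0.951070
R_sample = 0.0106872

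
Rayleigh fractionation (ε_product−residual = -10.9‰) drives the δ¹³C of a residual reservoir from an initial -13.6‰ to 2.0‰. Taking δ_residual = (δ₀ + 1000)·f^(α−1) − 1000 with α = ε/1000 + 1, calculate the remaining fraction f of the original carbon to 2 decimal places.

α − 1 = ε/1000 = -0.0109
(δ_res + 1000)/(δ₀ + 1000) = (2.0 + 1000)/(-13.6 + 1000) = 1002.0/986.4 = 1.015815
f = 1.015815^(1/-0.0109) = exp(ln(1.015815)/-0.0109) = exp(0.01569/-0.0109)
f = exp(-1.4396) = 0.2370

0.24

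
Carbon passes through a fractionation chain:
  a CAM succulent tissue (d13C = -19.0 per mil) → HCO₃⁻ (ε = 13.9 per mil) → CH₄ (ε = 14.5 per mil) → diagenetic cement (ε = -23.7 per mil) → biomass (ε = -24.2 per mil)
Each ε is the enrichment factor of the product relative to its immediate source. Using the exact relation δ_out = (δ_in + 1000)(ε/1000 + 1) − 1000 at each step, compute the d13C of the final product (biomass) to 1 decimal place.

step 1: δ = (-19.00 + 1000)·(13.9/1000 + 1) − 1000 = -5.36 per mil
step 2: δ = (-5.36 + 1000)·(14.5/1000 + 1) − 1000 = 9.06 per mil
step 3: δ = (9.06 + 1000)·(-23.7/1000 + 1) − 1000 = -14.86 per mil
step 4: δ = (-14.86 + 1000)·(-24.2/1000 + 1) − 1000 = -38.70 per mil

-38.7 per mil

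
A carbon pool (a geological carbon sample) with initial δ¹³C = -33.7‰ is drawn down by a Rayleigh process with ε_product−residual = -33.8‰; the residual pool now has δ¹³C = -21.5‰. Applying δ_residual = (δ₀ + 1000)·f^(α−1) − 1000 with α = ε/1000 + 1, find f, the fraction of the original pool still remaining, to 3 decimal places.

α − 1 = ε/1000 = -0.0338
(δ_res + 1000)/(δ₀ + 1000) = (-21.5 + 1000)/(-33.7 + 1000) = 978.5/966.3 = 1.012625
f = 1.012625^(1/-0.0338) = exp(ln(1.012625)/-0.0338) = exp(0.01255/-0.0338)
f = exp(-0.3712) = 0.6899

0.690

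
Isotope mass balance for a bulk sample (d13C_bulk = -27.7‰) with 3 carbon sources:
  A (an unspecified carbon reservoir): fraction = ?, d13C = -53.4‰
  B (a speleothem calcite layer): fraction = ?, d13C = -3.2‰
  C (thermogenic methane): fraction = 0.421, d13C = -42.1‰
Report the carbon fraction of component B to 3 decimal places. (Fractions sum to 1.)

0.417

Let f_B and f_A be the unknown fractions; fractions sum to 1 so f_B + f_A = 0.579.
Mass balance: Σ fᵢ·δᵢ = δ_bulk ⇒ f_B·(-3.2) + f_A·(-53.4) = -27.7 − (-17.724) = -9.976
Substitute f_A = 0.579 − f_B:
f_B·(-3.2 − -53.4) = -9.976 − 0.579×(-53.4) = 20.943
f_B = 20.943 / 50.2 = 0.4172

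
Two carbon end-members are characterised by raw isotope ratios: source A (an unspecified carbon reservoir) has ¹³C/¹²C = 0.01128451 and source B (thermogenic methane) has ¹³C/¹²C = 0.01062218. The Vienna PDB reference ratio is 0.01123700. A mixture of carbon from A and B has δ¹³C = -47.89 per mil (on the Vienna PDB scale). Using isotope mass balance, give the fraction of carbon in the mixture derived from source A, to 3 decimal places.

0.116

δ_A = (0.01128451/0.01123700 − 1)×1000 = (1.004228 − 1)×1000 = 4.228 per mil
δ_B = (0.01062218/0.01123700 − 1)×1000 = (0.945286 − 1)×1000 = -54.714 per mil
f_A = (δ_mix − δ_B)/(δ_A − δ_B) = (-47.89 − (-54.714))/(4.228 − (-54.714))
f_A = 6.824 / 58.942 = 0.1158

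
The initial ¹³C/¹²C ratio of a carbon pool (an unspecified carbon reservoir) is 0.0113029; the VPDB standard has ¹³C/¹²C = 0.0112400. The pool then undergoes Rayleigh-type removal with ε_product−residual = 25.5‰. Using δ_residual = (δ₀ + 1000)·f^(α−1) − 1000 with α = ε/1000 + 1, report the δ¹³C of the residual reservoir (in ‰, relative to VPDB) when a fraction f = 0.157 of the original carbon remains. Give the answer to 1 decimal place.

δ₀ = (0.0113029/0.0112400 − 1)×1000 = (1.005596 − 1)×1000 = 5.596‰
α − 1 = ε/1000 = 0.0255
f^(α−1) = 0.157^(0.0255) = 0.953884
δ_res = (5.596 + 1000) × 0.953884 − 1000 = 959.222 − 1000 = -40.78‰

-40.8‰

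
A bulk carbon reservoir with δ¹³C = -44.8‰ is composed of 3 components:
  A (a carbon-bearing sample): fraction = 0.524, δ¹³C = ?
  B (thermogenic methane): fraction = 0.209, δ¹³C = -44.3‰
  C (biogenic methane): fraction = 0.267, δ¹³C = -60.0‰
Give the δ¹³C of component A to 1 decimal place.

-37.3‰

Isotope mass balance: δ_bulk = Σ fᵢ·δᵢ.
-44.8 = 0.524×δ_A + 0.209×(-44.3) + 0.267×(-60.0)
0.524·δ_A = -44.8 − (-25.279) = -19.521
δ_A = -19.521 / 0.524 = -37.25‰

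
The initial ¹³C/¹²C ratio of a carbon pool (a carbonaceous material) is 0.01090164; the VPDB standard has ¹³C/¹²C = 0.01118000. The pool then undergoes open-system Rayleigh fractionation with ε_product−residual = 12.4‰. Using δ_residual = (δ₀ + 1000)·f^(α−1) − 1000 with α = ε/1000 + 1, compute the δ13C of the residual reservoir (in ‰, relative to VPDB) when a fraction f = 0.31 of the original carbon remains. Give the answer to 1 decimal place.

δ₀ = (0.01090164/0.01118000 − 1)×1000 = (0.975102 − 1)×1000 = -24.898‰
α − 1 = ε/1000 = 0.0124
f^(α−1) = 0.31^(0.0124) = 0.985582
δ_res = (-24.898 + 1000) × 0.985582 − 1000 = 961.043 − 1000 = -38.96‰

-39.0‰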